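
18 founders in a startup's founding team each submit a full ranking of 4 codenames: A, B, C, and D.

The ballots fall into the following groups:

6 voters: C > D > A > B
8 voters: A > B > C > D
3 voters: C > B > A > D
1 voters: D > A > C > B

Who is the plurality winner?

C

First-place vote totals:
  A: 8
  B: 0
  C: 9
  D: 1
C has the most first-place votes.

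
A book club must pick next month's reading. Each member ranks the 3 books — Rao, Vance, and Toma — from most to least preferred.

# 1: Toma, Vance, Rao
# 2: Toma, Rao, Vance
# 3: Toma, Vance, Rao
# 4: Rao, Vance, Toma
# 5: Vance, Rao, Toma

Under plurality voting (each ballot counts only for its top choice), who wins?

Toma

First-place vote totals:
  Rao: 1
  Vance: 1
  Toma: 3
Toma has the most first-place votes.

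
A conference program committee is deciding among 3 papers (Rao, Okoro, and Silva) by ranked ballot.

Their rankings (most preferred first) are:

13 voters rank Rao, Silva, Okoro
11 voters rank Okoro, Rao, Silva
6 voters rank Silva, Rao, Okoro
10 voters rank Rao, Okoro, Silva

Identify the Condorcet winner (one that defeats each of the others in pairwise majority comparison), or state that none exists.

Rao

Head-to-head results (40 voters total):
Rao vs Okoro: Rao wins 29–11.
Rao vs Silva: Rao wins 34–6.
Okoro vs Silva: Okoro wins 21–19.
Rao beats each rival — Okoro (29–11), Silva (34–6) — so Rao is the Condorcet winner.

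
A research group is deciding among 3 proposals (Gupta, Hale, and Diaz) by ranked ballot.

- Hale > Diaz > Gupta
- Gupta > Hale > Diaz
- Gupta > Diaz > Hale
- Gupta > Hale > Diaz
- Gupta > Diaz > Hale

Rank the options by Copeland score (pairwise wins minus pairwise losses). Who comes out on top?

Gupta

Pairwise results:
  Gupta vs Hale: Gupta wins 4–1.
  Gupta vs Diaz: Gupta wins 4–1.
  Hale vs Diaz: Hale wins 3–2.
Copeland scores (wins − losses):
  Gupta: 2 − 0 = 2
  Hale: 1 − 1 = 0
  Diaz: 0 − 2 = -2
Gupta has the best Copeland score.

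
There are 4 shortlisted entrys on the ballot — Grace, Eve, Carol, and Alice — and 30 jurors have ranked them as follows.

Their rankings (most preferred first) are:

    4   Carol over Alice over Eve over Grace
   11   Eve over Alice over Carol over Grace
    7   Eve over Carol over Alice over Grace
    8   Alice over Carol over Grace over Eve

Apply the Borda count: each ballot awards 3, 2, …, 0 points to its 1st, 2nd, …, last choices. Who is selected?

Borda scores:
  Grace: 4·0 + 11·0 + 7·0 + 8·1 = 8
  Eve: 4·1 + 11·3 + 7·3 + 8·0 = 58
  Carol: 4·3 + 11·1 + 7·2 + 8·2 = 53
  Alice: 4·2 + 11·2 + 7·1 + 8·3 = 61
Alice has the highest total.

Alice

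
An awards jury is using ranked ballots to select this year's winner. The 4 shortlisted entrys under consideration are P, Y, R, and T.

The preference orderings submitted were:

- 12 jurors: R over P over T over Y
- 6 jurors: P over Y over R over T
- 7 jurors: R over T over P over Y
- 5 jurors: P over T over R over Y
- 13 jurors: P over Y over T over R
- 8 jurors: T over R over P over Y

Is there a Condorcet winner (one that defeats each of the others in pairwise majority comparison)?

Head-to-head results (51 voters total):
P vs Y: P wins 51–0.
P vs R: R wins 27–24.
P vs T: P wins 36–15.
Y vs R: R wins 32–19.
Y vs T: T wins 32–19.
R vs T: T wins 26–25.
No candidate beats all others: P beats T beats R beats P, a majority cycle.

No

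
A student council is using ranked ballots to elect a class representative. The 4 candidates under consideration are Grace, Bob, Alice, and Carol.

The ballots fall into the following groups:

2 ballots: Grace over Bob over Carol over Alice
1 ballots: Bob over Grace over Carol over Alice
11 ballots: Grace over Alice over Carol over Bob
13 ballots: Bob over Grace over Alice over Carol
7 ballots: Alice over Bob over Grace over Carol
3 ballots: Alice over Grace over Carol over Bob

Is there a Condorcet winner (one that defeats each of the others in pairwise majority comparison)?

No

Head-to-head results (37 voters total):
Grace vs Bob: Bob wins 21–16.
Grace vs Alice: Grace wins 27–10.
Grace vs Carol: Grace wins 37–0.
Bob vs Alice: Alice wins 21–16.
Bob vs Carol: Bob wins 23–14.
Alice vs Carol: Alice wins 34–3.
No candidate beats all others: Grace beats Alice beats Bob beats Grace, a majority cycle.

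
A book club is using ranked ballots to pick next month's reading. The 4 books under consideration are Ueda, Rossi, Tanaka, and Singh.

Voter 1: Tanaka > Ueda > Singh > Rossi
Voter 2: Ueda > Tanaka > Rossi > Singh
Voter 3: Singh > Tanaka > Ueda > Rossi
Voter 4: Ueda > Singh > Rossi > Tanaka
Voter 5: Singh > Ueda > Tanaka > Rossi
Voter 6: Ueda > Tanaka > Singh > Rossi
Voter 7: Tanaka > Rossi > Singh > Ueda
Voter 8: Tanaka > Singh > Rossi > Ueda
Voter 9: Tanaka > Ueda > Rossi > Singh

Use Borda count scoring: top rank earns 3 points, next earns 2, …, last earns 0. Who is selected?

Borda scores:
  Ueda: 2 + 3 + 1 + 3 + 2 + 3 + 0 + 0 + 2 = 16
  Rossi: 0 + 1 + 0 + 1 + 0 + 0 + 2 + 1 + 1 = 6
  Tanaka: 3 + 2 + 2 + 0 + 1 + 2 + 3 + 3 + 3 = 19
  Singh: 1 + 0 + 3 + 2 + 3 + 1 + 1 + 2 + 0 = 13
Tanaka has the highest total.

Tanaka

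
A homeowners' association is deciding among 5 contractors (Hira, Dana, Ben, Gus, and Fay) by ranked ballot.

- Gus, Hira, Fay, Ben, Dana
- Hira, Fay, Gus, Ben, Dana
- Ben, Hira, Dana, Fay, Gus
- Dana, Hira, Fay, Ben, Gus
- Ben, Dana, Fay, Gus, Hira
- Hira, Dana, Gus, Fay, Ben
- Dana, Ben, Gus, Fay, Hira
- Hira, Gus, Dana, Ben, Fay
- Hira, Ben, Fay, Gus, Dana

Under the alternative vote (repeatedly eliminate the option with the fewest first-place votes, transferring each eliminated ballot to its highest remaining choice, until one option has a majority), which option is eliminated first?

Fay

Round 1: Hira 4, Dana 2, Ben 2, Gus 1, Fay 0. Fay has the fewest and is eliminated.
Round 2: Hira 4, Dana 2, Ben 2, Gus 1. Gus has the fewest and is eliminated.
Round 3: Hira 5, Dana 2, Ben 2. Hira has a majority.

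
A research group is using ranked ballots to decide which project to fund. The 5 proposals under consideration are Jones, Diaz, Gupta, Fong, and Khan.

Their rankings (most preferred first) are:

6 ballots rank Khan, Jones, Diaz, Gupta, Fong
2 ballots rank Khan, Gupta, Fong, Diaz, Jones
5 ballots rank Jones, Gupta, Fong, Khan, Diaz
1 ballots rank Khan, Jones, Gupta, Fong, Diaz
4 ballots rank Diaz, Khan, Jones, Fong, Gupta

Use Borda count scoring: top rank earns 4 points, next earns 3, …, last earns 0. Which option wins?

Khan

Borda scores:
  Jones: 6·3 + 2·0 + 5·4 + 3 + 4·2 = 49
  Diaz: 6·2 + 2·1 + 5·0 + 0 + 4·4 = 30
  Gupta: 6·1 + 2·3 + 5·3 + 2 + 4·0 = 29
  Fong: 6·0 + 2·2 + 5·2 + 1 + 4·1 = 19
  Khan: 6·4 + 2·4 + 5·1 + 4 + 4·3 = 53
Khan has the highest total.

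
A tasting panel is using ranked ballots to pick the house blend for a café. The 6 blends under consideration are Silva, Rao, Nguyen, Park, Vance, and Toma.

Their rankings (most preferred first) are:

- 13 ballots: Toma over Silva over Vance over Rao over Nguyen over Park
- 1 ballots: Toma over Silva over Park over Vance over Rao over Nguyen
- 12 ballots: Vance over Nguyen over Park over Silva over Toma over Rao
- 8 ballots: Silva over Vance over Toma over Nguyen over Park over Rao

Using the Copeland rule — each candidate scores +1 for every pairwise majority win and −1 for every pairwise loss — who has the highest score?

Silva

Pairwise results:
  Silva vs Rao: Silva wins 34–0.
  Silva vs Nguyen: Silva wins 22–12.
  Silva vs Park: Silva wins 22–12.
  Silva vs Vance: Silva wins 22–12.
  Silva vs Toma: Silva wins 20–14.
  Rao vs Nguyen: Nguyen wins 20–14.
  Rao vs Park: Park wins 21–13.
  Rao vs Vance: Vance wins 34–0.
  Rao vs Toma: Toma wins 34–0.
  Nguyen vs Park: Nguyen wins 33–1.
  Nguyen vs Vance: Vance wins 34–0.
  Nguyen vs Toma: Toma wins 22–12.
  Park vs Vance: Vance wins 33–1.
  Park vs Toma: Toma wins 22–12.
  Vance vs Toma: Vance wins 20–14.
Copeland scores (wins − losses):
  Silva: 5 − 0 = 5
  Rao: 0 − 5 = -5
  Nguyen: 2 − 3 = -1
  Park: 1 − 4 = -3
  Vance: 4 − 1 = 3
  Toma: 3 − 2 = 1
Silva has the best Copeland score.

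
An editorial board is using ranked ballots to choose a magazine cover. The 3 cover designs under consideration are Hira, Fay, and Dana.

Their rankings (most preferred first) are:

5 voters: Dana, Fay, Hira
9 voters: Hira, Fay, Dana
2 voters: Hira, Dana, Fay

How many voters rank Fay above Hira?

5

Ballots ranking Fay above Hira: 5.
Ballots ranking Hira above Fay: 9+2 = 11.
So 5 of 16 voters prefer Fay to Hira.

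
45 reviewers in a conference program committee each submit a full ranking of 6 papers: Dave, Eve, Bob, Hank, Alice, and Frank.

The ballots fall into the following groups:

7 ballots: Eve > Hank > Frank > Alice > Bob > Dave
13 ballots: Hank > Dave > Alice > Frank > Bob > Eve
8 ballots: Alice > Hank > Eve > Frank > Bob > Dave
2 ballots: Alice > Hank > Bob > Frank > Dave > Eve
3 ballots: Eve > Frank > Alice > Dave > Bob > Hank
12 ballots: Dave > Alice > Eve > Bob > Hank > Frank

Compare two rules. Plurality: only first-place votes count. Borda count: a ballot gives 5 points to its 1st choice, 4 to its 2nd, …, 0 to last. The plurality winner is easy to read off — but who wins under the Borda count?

Alice

Plurality first-place counts: Dave 12, Eve 10, Bob 0, Hank 13, Alice 10, Frank 0 → Hank.
Borda totals: Dave 120, Eve 110, Bob 61, Hank 145, Alice 160, Frank 79 → Alice.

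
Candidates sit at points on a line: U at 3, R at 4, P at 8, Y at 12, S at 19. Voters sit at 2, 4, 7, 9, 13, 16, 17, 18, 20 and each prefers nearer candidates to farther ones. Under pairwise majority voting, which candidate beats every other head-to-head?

With single-peaked preferences on a line, the Condorcet winner is the candidate closest to the median voter.
The median voter (position 13) is closest to Y at 12.
Check: Y vs U — voters closer to Y: 6 of 9.

Y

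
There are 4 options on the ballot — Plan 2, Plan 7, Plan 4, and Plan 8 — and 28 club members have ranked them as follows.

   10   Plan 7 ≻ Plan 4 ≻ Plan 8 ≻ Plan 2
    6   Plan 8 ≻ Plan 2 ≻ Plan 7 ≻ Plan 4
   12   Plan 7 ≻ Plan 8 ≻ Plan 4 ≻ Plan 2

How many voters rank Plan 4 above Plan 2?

22

Ballots ranking Plan 4 above Plan 2: 10+12 = 22.
Ballots ranking Plan 2 above Plan 4: 6.
So 22 of 28 voters prefer Plan 4 to Plan 2.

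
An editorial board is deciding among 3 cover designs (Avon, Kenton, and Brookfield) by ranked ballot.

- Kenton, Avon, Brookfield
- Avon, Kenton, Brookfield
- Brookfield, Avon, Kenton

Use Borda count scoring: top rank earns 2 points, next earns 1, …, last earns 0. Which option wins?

Avon

Borda scores:
  Avon: 1 + 2 + 1 = 4
  Kenton: 2 + 1 + 0 = 3
  Brookfield: 0 + 0 + 2 = 2
Avon has the highest total.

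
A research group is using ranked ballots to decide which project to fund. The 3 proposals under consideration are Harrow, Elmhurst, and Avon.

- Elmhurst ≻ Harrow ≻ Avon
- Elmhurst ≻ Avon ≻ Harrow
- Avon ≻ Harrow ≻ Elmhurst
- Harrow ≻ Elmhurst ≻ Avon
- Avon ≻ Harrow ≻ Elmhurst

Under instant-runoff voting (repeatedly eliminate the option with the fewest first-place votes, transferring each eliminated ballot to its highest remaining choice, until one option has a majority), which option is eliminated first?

Round 1: Elmhurst 2, Avon 2, Harrow 1. Harrow has the fewest and is eliminated.
Round 2: Elmhurst 3, Avon 2. Elmhurst has a majority.

Harrow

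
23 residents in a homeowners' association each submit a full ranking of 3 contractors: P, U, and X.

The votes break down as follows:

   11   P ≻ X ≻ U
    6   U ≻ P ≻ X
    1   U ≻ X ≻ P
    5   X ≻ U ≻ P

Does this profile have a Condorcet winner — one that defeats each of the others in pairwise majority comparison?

Head-to-head results (23 voters total):
P vs U: U wins 12–11.
P vs X: P wins 17–6.
U vs X: X wins 16–7.
No candidate beats all others: P beats X beats U beats P, a majority cycle.

No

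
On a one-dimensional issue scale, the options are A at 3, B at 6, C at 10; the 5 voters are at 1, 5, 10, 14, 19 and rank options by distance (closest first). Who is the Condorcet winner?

With single-peaked preferences on a line, the Condorcet winner is the candidate closest to the median voter.
The median voter (position 10) is closest to C at 10.
Check: C vs B — voters closer to C: 3 of 5.

C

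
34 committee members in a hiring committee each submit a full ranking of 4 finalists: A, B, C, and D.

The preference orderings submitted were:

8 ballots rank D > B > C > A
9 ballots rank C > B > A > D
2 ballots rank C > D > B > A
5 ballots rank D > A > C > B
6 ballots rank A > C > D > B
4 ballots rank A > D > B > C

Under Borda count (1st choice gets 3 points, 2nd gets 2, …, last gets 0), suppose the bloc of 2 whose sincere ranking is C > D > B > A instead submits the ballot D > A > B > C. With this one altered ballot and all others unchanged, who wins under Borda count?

D

Borda totals with the altered ballot: A 53, B 40, C 52, D 59.
The switch changes the winner from C to D.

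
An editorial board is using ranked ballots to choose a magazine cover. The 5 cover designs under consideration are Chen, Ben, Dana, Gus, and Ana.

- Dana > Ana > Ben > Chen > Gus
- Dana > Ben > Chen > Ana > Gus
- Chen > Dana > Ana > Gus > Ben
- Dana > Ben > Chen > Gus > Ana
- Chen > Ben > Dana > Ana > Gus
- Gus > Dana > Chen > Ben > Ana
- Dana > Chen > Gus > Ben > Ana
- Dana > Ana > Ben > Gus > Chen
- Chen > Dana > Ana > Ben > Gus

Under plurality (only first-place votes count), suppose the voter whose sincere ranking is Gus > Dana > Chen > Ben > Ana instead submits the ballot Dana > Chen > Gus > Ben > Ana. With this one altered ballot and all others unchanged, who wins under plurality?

First-place totals with the altered ballot: Chen 3, Ben 0, Dana 6, Gus 0, Ana 0.
The winner is unchanged: still Dana.

Dana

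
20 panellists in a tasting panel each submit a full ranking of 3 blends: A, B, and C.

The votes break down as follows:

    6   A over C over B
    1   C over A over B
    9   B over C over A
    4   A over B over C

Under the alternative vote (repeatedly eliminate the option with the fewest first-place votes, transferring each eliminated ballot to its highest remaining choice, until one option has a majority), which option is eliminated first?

Round 1: A 10, B 9, C 1. C has the fewest and is eliminated.
Round 2: A 11, B 9. A has a majority.

C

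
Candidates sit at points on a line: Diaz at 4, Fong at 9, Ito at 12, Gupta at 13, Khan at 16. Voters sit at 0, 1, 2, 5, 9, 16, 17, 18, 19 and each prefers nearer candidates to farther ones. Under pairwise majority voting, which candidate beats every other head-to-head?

Fong

With single-peaked preferences on a line, the Condorcet winner is the candidate closest to the median voter.
The median voter (position 9) is closest to Fong at 9.
Check: Fong vs Gupta — voters closer to Fong: 5 of 9.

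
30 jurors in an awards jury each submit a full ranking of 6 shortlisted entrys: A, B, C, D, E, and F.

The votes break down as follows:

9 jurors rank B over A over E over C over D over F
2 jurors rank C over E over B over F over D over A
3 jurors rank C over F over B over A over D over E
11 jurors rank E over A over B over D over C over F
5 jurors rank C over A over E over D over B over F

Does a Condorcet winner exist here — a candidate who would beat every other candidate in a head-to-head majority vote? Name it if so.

Head-to-head results (30 voters total):
A vs B: A wins 16–14.
A vs C: A wins 20–10.
A vs D: A wins 28–2.
A vs E: A wins 17–13.
A vs F: A wins 25–5.
B vs C: B wins 20–10.
B vs D: B wins 25–5.
B vs E: E wins 18–12.
B vs F: B wins 27–3.
C vs D: C wins 19–11.
C vs E: E wins 20–10.
C vs F: C wins 30–0.
D vs E: E wins 27–3.
D vs F: D wins 25–5.
E vs F: E wins 27–3.
A beats each rival — B (16–14), C (20–10), D (28–2), E (17–13), F (25–5) — so A is the Condorcet winner.

A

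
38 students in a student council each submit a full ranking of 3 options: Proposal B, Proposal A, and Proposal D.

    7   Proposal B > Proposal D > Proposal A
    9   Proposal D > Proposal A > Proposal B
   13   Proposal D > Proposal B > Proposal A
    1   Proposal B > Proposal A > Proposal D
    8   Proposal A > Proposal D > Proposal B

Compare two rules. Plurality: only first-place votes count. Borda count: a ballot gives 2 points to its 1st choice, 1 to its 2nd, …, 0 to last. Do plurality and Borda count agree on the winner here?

Yes

Plurality first-place counts: Proposal B 8, Proposal A 8, Proposal D 22 → Proposal D.
Borda totals: Proposal B 29, Proposal A 26, Proposal D 59 → Proposal D.
The two rules agree on Proposal D.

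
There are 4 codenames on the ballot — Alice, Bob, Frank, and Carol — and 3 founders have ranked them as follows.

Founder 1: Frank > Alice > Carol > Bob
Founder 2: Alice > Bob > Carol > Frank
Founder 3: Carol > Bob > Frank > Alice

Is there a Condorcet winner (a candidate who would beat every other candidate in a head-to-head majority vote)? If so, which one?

No Condorcet winner

Head-to-head results (3 voters total):
Alice vs Bob: Alice wins 2–1.
Alice vs Frank: Frank wins 2–1.
Alice vs Carol: Alice wins 2–1.
Bob vs Frank: Bob wins 2–1.
Bob vs Carol: Carol wins 2–1.
Frank vs Carol: Carol wins 2–1.
No candidate beats all others: Alice beats Bob beats Frank beats Alice, a majority cycle.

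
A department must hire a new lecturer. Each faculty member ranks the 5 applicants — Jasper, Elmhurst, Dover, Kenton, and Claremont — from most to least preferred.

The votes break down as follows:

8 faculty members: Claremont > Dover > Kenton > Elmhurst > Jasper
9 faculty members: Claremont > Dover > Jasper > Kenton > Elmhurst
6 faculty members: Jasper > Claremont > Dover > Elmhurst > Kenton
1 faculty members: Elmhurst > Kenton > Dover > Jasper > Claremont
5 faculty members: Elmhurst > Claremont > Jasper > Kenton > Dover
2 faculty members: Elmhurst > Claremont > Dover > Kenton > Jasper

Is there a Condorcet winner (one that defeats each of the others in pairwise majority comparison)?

Head-to-head results (31 voters total):
Jasper vs Elmhurst: Elmhurst wins 16–15.
Jasper vs Dover: Dover wins 20–11.
Jasper vs Kenton: Jasper wins 20–11.
Jasper vs Claremont: Claremont wins 24–7.
Elmhurst vs Dover: Dover wins 23–8.
Elmhurst vs Kenton: Kenton wins 17–14.
Elmhurst vs Claremont: Claremont wins 23–8.
Dover vs Kenton: Dover wins 25–6.
Dover vs Claremont: Claremont wins 30–1.
Kenton vs Claremont: Claremont wins 30–1.
Claremont beats each rival — Jasper (24–7), Elmhurst (23–8), Dover (30–1), Kenton (30–1) — so Claremont is the Condorcet winner.

Yes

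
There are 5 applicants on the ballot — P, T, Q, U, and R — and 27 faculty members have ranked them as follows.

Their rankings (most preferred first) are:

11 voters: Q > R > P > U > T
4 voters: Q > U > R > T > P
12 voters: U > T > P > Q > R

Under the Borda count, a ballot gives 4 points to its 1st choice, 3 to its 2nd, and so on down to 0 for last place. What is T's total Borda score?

Borda scores:
  P: 11·2 + 4·0 + 12·2 = 46
  T: 11·0 + 4·1 + 12·3 = 40
  Q: 11·4 + 4·4 + 12·1 = 72
  U: 11·1 + 4·3 + 12·4 = 71
  R: 11·3 + 4·2 + 12·0 = 41

40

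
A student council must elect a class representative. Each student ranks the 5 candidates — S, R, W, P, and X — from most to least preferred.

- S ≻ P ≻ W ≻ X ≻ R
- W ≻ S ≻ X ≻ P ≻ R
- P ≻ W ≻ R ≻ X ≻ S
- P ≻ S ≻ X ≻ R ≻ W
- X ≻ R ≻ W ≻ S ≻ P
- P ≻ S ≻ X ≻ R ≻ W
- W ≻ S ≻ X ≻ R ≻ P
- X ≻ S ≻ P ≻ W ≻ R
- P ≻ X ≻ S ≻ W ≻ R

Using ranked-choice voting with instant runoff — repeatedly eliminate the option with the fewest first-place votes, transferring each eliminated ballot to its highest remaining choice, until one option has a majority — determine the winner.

Round 1: P 4, W 2, X 2, S 1, R 0. R has the fewest and is eliminated.
Round 2: P 4, W 2, X 2, S 1. S has the fewest and is eliminated.
Round 3: P 5, W 2, X 2. P has a majority.

P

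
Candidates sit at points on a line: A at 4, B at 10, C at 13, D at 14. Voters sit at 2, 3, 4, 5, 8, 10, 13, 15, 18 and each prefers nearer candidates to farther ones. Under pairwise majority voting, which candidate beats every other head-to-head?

B

With single-peaked preferences on a line, the Condorcet winner is the candidate closest to the median voter.
The median voter (position 8) is closest to B at 10.
Check: B vs C — voters closer to B: 6 of 9.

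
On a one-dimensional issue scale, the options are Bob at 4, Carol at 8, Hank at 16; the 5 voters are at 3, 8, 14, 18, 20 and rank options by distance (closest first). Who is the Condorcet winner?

Hank

With single-peaked preferences on a line, the Condorcet winner is the candidate closest to the median voter.
The median voter (position 14) is closest to Hank at 16.
Check: Hank vs Carol — voters closer to Hank: 3 of 5.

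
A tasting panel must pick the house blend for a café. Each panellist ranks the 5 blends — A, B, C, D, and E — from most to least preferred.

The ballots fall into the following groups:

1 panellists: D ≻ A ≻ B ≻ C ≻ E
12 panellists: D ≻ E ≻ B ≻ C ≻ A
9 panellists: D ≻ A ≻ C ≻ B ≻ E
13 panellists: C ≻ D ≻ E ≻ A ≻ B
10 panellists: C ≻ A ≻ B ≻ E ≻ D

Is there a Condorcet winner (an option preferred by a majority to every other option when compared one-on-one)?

Yes

Head-to-head results (45 voters total):
A vs B: A wins 33–12.
A vs C: C wins 35–10.
A vs D: D wins 35–10.
A vs E: E wins 25–20.
B vs C: C wins 32–13.
B vs D: D wins 35–10.
B vs E: E wins 25–20.
C vs D: C wins 23–22.
C vs E: C wins 33–12.
D vs E: D wins 35–10.
C beats each rival — A (35–10), B (32–13), D (23–22), E (33–12) — so C is the Condorcet winner.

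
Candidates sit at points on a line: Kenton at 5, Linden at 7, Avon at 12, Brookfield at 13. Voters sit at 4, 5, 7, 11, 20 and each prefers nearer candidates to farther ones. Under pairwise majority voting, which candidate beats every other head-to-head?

Linden

With single-peaked preferences on a line, the Condorcet winner is the candidate closest to the median voter.
The median voter (position 7) is closest to Linden at 7.
Check: Linden vs Kenton — voters closer to Linden: 3 of 5.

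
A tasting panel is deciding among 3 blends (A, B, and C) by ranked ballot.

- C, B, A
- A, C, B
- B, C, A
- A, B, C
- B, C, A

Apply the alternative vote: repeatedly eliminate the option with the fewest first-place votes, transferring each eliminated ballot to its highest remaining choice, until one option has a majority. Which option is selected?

B

Round 1: A 2, B 2, C 1. C has the fewest and is eliminated.
Round 2: B 3, A 2. B has a majority.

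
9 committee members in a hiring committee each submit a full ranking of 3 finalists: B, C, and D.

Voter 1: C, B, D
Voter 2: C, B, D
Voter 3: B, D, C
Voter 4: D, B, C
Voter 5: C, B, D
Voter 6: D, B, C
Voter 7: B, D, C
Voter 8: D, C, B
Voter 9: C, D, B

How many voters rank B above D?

Ballots ranking B above D: 5.
Ballots ranking D above B: 4.
So 5 of 9 voters prefer B to D.

5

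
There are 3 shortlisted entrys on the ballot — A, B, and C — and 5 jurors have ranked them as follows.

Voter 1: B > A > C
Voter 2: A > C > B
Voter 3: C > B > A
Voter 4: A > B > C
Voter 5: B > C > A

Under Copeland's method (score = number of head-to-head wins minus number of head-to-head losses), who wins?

B

Pairwise results:
  A vs B: B wins 3–2.
  A vs C: A wins 3–2.
  B vs C: B wins 3–2.
Copeland scores (wins − losses):
  A: 1 − 1 = 0
  B: 2 − 0 = 2
  C: 0 − 2 = -2
B has the best Copeland score.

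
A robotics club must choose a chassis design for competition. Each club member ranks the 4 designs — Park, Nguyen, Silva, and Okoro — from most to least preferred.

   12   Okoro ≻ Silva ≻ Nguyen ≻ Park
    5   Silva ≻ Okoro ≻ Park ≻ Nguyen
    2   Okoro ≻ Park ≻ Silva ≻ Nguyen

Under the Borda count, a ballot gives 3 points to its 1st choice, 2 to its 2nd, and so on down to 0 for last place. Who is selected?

Okoro

Borda scores:
  Park: 12·0 + 5·1 + 2·2 = 9
  Nguyen: 12·1 + 5·0 + 2·0 = 12
  Silva: 12·2 + 5·3 + 2·1 = 41
  Okoro: 12·3 + 5·2 + 2·3 = 52
Okoro has the highest total.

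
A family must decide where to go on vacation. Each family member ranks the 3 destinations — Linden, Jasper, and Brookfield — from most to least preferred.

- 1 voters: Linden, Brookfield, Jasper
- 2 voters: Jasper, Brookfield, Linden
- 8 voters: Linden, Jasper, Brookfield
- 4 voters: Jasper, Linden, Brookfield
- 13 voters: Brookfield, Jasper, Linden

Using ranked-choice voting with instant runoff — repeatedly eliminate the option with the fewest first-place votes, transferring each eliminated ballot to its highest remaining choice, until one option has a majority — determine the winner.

Brookfield

Round 1: Brookfield 13, Linden 9, Jasper 6. Jasper has the fewest and is eliminated.
Round 2: Brookfield 15, Linden 13. Brookfield has a majority.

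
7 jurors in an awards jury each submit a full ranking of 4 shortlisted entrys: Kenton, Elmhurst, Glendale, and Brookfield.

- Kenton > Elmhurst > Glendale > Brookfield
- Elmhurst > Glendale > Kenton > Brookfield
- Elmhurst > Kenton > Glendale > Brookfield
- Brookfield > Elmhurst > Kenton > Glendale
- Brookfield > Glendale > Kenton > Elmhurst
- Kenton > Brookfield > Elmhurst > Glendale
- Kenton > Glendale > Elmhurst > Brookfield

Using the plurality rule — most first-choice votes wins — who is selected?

First-place vote totals:
  Kenton: 3
  Elmhurst: 2
  Glendale: 0
  Brookfield: 2
Kenton has the most first-place votes.

Kenton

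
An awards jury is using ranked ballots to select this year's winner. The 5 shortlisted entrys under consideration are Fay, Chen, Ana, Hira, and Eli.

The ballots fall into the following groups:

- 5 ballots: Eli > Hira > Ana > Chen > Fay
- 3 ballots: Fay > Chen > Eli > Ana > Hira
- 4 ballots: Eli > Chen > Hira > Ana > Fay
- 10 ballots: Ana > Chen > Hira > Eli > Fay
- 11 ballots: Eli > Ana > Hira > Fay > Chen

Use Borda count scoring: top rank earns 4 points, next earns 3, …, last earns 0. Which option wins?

Eli

Borda scores:
  Fay: 5·0 + 3·4 + 4·0 + 10·0 + 11·1 = 23
  Chen: 5·1 + 3·3 + 4·3 + 10·3 + 11·0 = 56
  Ana: 5·2 + 3·1 + 4·1 + 10·4 + 11·3 = 90
  Hira: 5·3 + 3·0 + 4·2 + 10·2 + 11·2 = 65
  Eli: 5·4 + 3·2 + 4·4 + 10·1 + 11·4 = 96
Eli has the highest total.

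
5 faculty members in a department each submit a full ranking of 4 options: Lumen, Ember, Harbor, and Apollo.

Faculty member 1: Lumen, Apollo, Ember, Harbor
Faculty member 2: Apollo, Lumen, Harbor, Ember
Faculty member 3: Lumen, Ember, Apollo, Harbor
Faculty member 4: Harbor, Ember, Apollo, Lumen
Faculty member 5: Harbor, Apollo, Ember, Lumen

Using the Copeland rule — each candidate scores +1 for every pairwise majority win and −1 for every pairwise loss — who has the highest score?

Apollo

Pairwise results:
  Lumen vs Ember: Lumen wins 3–2.
  Lumen vs Harbor: Lumen wins 3–2.
  Lumen vs Apollo: Apollo wins 3–2.
  Ember vs Harbor: Harbor wins 3–2.
  Ember vs Apollo: Apollo wins 3–2.
  Harbor vs Apollo: Apollo wins 3–2.
Copeland scores (wins − losses):
  Lumen: 2 − 1 = 1
  Ember: 0 − 3 = -3
  Harbor: 1 − 2 = -1
  Apollo: 3 − 0 = 3
Apollo has the best Copeland score.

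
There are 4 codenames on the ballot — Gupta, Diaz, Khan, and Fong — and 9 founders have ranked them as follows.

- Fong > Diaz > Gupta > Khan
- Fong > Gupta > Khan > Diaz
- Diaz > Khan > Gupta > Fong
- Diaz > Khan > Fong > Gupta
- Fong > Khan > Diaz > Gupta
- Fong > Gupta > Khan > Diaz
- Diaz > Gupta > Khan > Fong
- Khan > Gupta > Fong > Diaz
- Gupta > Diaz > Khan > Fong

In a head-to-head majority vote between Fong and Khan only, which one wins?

Ballots ranking Fong above Khan: 4.
Ballots ranking Khan above Fong: 5.
Khan wins the head-to-head, 5–4.

Khan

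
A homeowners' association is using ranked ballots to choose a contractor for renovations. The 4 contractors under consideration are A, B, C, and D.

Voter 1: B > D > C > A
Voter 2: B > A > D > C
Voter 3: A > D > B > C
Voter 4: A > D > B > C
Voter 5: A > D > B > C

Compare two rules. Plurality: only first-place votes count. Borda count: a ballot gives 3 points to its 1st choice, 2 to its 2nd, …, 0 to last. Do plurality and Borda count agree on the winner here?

Yes

Plurality first-place counts: A 3, B 2, C 0, D 0 → A.
Borda totals: A 11, B 9, C 1, D 9 → A.
The two rules agree on A.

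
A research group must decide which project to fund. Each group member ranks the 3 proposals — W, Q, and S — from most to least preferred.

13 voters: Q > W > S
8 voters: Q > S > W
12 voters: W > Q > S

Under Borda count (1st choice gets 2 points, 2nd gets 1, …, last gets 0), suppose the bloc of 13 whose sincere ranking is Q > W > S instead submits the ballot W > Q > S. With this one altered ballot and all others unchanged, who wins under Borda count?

W

Borda totals with the altered ballot: W 50, Q 41, S 8.
The switch changes the winner from Q to W.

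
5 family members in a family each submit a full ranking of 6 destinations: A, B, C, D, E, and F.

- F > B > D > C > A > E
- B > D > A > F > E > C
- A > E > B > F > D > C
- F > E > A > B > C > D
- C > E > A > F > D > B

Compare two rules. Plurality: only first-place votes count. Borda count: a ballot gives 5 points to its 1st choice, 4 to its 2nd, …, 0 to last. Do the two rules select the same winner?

Yes

Plurality first-place counts: A 1, B 1, C 1, D 0, E 0, F 2 → F.
Borda totals: A 15, B 14, C 8, D 9, E 13, F 16 → F.
The two rules agree on F.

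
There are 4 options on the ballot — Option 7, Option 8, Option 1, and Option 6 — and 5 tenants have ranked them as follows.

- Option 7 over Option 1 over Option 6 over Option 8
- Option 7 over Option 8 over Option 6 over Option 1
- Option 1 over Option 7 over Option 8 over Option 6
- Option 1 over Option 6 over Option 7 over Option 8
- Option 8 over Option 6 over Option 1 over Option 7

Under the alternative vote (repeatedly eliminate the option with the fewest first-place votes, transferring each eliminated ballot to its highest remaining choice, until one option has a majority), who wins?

Option 1

Round 1: Option 7 2, Option 1 2, Option 8 1, Option 6 0. Option 6 has the fewest and is eliminated.
Round 2: Option 7 2, Option 1 2, Option 8 1. Option 8 has the fewest and is eliminated.
Round 3: Option 1 3, Option 7 2. Option 1 has a majority.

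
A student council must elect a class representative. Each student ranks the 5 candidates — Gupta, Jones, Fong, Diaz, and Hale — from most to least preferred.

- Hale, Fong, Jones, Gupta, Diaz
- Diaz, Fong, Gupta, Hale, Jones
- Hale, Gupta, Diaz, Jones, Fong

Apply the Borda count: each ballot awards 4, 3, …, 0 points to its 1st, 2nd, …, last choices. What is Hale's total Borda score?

Borda scores:
  Gupta: 1 + 2 + 3 = 6
  Jones: 2 + 0 + 1 = 3
  Fong: 3 + 3 + 0 = 6
  Diaz: 0 + 4 + 2 = 6
  Hale: 4 + 1 + 4 = 9

9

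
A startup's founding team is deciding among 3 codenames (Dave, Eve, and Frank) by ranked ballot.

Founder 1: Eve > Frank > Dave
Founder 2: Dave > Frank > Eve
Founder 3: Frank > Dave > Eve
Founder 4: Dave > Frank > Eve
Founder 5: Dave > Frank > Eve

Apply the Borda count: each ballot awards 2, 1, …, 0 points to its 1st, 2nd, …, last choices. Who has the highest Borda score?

Dave

Borda scores:
  Dave: 0 + 2 + 1 + 2 + 2 = 7
  Eve: 2 + 0 + 0 + 0 + 0 = 2
  Frank: 1 + 1 + 2 + 1 + 1 = 6
Dave has the highest total.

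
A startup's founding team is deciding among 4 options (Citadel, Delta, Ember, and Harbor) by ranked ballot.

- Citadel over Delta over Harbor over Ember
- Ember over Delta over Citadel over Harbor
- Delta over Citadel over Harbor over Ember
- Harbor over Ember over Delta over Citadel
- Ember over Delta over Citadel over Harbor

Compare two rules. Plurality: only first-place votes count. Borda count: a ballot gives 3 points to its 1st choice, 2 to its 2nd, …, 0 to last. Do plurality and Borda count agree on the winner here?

No

Plurality first-place counts: Citadel 1, Delta 1, Ember 2, Harbor 1 → Ember.
Borda totals: Citadel 7, Delta 10, Ember 8, Harbor 5 → Delta.
The two rules disagree: plurality picks Ember, Borda picks Delta.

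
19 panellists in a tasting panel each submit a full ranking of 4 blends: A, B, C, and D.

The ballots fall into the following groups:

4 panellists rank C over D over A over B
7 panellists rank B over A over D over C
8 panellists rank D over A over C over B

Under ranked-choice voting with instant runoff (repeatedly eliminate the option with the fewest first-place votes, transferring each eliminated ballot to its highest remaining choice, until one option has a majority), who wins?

D

Round 1: D 8, B 7, C 4, A 0. A has the fewest and is eliminated.
Round 2: D 8, B 7, C 4. C has the fewest and is eliminated.
Round 3: D 12, B 7. D has a majority.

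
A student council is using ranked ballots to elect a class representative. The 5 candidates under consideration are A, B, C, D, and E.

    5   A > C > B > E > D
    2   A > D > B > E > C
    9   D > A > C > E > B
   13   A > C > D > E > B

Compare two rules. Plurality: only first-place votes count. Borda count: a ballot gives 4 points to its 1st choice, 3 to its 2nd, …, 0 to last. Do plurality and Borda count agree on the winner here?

Plurality first-place counts: A 20, B 0, C 0, D 9, E 0 → A.
Borda totals: A 107, B 14, C 72, D 68, E 29 → A.
The two rules agree on A.

Yes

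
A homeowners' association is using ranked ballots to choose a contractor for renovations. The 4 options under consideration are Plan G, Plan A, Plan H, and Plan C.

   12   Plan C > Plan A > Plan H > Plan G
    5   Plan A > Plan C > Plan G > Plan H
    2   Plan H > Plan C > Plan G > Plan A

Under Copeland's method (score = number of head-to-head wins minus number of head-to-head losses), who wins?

Pairwise results:
  Plan G vs Plan A: Plan A wins 17–2.
  Plan G vs Plan H: Plan H wins 14–5.
  Plan G vs Plan C: Plan C wins 19–0.
  Plan A vs Plan H: Plan A wins 17–2.
  Plan A vs Plan C: Plan C wins 14–5.
  Plan H vs Plan C: Plan C wins 17–2.
Copeland scores (wins − losses):
  Plan G: 0 − 3 = -3
  Plan A: 2 − 1 = 1
  Plan H: 1 − 2 = -1
  Plan C: 3 − 0 = 3
Plan C has the best Copeland score.

Plan C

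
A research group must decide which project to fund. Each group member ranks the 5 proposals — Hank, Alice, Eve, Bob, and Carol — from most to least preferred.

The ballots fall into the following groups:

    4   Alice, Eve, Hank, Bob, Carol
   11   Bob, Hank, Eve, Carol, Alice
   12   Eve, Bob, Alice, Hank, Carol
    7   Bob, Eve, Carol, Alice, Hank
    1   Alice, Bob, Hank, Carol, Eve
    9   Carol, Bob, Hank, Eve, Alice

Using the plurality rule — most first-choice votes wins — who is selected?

Bob

First-place vote totals:
  Hank: 0
  Alice: 5
  Eve: 12
  Bob: 18
  Carol: 9
Bob has the most first-place votes.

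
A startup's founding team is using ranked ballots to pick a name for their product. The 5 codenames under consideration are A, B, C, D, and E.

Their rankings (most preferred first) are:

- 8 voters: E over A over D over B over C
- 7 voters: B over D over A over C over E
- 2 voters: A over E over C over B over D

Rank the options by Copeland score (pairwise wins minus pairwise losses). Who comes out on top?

A

Pairwise results:
  A vs B: A wins 10–7.
  A vs C: A wins 17–0.
  A vs D: A wins 10–7.
  A vs E: A wins 9–8.
  B vs C: B wins 15–2.
  B vs D: B wins 9–8.
  B vs E: E wins 10–7.
  C vs D: D wins 15–2.
  C vs E: E wins 10–7.
  D vs E: E wins 10–7.
Copeland scores (wins − losses):
  A: 4 − 0 = 4
  B: 2 − 2 = 0
  C: 0 − 4 = -4
  D: 1 − 3 = -2
  E: 3 − 1 = 2
A has the best Copeland score.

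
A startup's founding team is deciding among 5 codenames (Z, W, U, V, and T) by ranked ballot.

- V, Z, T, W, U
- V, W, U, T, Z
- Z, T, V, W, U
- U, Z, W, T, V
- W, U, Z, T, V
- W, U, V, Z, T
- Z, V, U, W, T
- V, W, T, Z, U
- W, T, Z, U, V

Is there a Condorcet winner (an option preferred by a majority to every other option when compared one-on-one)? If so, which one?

Head-to-head results (9 voters total):
Z vs W: W wins 5–4.
Z vs U: Z wins 5–4.
Z vs V: Z wins 5–4.
Z vs T: Z wins 6–3.
W vs U: W wins 7–2.
W vs V: V wins 5–4.
W vs T: W wins 7–2.
U vs V: V wins 5–4.
U vs T: U wins 5–4.
V vs T: V wins 5–4.
No candidate beats all others: Z beats V beats W beats Z, a majority cycle.

No Condorcet winner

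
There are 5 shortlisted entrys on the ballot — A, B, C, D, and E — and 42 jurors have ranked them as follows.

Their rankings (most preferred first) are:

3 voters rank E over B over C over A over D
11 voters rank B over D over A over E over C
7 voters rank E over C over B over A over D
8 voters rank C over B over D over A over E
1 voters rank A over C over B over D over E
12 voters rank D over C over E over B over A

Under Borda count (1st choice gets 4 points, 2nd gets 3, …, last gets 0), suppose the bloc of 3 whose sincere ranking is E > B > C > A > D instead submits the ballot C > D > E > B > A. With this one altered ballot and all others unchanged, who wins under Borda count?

D

Borda totals with the altered ballot: A 41, B 99, C 104, D 107, E 69.
The switch changes the winner from B to D.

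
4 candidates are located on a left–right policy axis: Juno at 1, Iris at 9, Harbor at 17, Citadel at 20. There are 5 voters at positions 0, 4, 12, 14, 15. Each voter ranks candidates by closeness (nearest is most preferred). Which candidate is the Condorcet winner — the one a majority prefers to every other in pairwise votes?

With single-peaked preferences on a line, the Condorcet winner is the candidate closest to the median voter.
The median voter (position 12) is closest to Iris at 9.
Check: Iris vs Citadel — voters closer to Iris: 4 of 5.

Iris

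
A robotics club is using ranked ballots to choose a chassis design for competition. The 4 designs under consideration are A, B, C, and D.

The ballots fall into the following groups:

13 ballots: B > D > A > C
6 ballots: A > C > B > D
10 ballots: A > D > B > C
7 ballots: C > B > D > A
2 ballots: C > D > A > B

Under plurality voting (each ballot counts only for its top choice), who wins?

First-place vote totals:
  A: 16
  B: 13
  C: 9
  D: 0
A has the most first-place votes.

A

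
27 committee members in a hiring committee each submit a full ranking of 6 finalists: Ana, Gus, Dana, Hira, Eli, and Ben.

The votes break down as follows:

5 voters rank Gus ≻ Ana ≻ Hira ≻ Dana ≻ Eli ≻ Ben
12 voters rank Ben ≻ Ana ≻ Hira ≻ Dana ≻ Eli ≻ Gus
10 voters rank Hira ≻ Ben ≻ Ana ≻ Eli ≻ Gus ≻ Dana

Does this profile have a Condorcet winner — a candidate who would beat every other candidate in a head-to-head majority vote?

No

Head-to-head results (27 voters total):
Ana vs Gus: Ana wins 22–5.
Ana vs Dana: Ana wins 27–0.
Ana vs Hira: Ana wins 17–10.
Ana vs Eli: Ana wins 27–0.
Ana vs Ben: Ben wins 22–5.
Gus vs Dana: Gus wins 15–12.
Gus vs Hira: Hira wins 22–5.
Gus vs Eli: Eli wins 22–5.
Gus vs Ben: Ben wins 22–5.
Dana vs Hira: Hira wins 27–0.
Dana vs Eli: Dana wins 17–10.
Dana vs Ben: Ben wins 22–5.
Hira vs Eli: Hira wins 27–0.
Hira vs Ben: Hira wins 15–12.
Eli vs Ben: Ben wins 22–5.
No candidate beats all others: Ana beats Hira beats Ben beats Ana, a majority cycle.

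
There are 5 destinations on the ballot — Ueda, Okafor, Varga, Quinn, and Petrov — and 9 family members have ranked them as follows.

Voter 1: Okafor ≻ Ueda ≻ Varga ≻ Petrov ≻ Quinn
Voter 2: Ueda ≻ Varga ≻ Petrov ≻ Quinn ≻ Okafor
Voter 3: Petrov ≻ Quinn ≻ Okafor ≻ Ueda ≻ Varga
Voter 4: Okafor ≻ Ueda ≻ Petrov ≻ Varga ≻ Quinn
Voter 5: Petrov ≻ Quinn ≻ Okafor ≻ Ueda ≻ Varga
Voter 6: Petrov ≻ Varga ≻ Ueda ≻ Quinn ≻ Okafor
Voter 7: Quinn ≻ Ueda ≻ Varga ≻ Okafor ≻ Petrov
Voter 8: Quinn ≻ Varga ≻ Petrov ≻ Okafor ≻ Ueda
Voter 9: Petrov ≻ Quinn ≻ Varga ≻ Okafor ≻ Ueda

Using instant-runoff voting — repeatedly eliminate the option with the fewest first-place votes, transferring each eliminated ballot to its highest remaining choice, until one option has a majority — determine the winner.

Round 1: Petrov 4, Okafor 2, Quinn 2, Ueda 1, Varga 0. Varga has the fewest and is eliminated.
Round 2: Petrov 4, Okafor 2, Quinn 2, Ueda 1. Ueda has the fewest and is eliminated.
Round 3: Petrov 5, Okafor 2, Quinn 2. Petrov has a majority.

Petrov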